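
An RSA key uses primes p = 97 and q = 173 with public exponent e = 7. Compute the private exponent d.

φ(n) = (p−1)(q−1) = 96·172 = 16512.
Need d with 7·d ≡ 1 (mod 16512). Apply the extended Euclidean algorithm:
16512 = 2358×7 + 6
7 = 1×6 + 1
6 = 6×1 + 0
Back-substitute:
1 = 7 − 6
1 = −16512 + 2359·7
So 7·2359 ≡ 1 (mod 16512), hence d = 2359.

2359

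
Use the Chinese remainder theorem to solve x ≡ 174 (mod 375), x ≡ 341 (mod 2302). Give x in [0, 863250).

Write x = 174 + 375·k. Then 375·k ≡ 341 − 174 ≡ 167 (mod 2302).
Need 375⁻¹ mod 2302. Extended Euclid on (2302, 375):
2302 = 6·375 + 52
375 = 7·52 + 11
52 = 4·11 + 8
11 = 1·8 + 3
8 = 2·3 + 2
3 = 1·2 + 1
2 = 2·1 + 0
Back-substitute:
1 = 3 − 2
1 = −8 + 3·3
1 = 3·11 − 4·8
1 = −4·52 + 19·11
1 = 19·375 − 137·52
1 = −137·2302 + 841·375
375⁻¹ ≡ 841 (mod 2302), so k ≡ 841·167 ≡ 25 (mod 2302).
x = 174 + 375·25 = 9549.

9549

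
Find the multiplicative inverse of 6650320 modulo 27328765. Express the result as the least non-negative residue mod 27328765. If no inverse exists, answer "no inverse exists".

no inverse exists

Euclidean algorithm on 27328765, 6650320:
27328765 = 4*6650320 + 727485
6650320 = 9*727485 + 102955
727485 = 7*102955 + 6800
102955 = 15*6800 + 955
6800 = 7*955 + 115
955 = 8*115 + 35
115 = 3*35 + 10
35 = 3*10 + 5
10 = 2*5 + 0
Since gcd = 5 > 1, 6650320 is not a unit mod 27328765.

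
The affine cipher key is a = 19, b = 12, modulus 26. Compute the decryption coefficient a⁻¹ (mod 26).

Extended Euclidean algorithm:
26 = 1×19 + 7
19 = 2×7 + 5
7 = 1×5 + 2
5 = 2×2 + 1
2 = 2×1 + 0
gcd = 1, so the inverse exists. Back-substitute:
1 = 5 − 2·2
1 = −2·7 + 3·5
1 = 3·19 − 8·7
1 = −8·26 + 11·19
So 19·11 ≡ 1 (mod 26).

11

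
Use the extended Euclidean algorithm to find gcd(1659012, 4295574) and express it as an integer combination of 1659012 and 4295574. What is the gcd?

Repeated division:
4295574 = 2×1659012 + 977550
1659012 = 1×977550 + 681462
977550 = 1×681462 + 296088
681462 = 2×296088 + 89286
296088 = 3×89286 + 28230
89286 = 3×28230 + 4596
28230 = 6×4596 + 654
4596 = 7×654 + 18
654 = 36×18 + 6
18 = 3×6 + 0
gcd(1659012, 4295574) = 6.
Back-substituting:
6 = 654 − 36·18
6 = −36·4596 + 253·654
6 = 253·28230 − 1554·4596
6 = −1554·89286 + 4915·28230
6 = 4915·296088 − 16299·89286
6 = −16299·681462 + 37513·296088
6 = 37513·977550 − 53812·681462
6 = −53812·1659012 + 91325·977550
6 = 91325·4295574 − 236462·1659012
So 6 = (91325)·4295574 + (-236462)·1659012.

6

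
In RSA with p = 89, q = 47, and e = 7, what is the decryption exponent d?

φ(n) = (p−1)(q−1) = 88·46 = 4048.
Need d with 7·d ≡ 1 (mod 4048). Apply the extended Euclidean algorithm:
4048 = 578*7 + 2
7 = 3*2 + 1
2 = 2*1 + 0
Back-substitute:
1 = 7 − 3·2
1 = −3·4048 + 1735·7
So 7·1735 ≡ 1 (mod 4048), hence d = 1735.

1735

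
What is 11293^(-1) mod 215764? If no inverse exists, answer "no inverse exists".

Apply the Euclidean algorithm to 215764 and 11293:
215764 = 19·11293 + 1197
11293 = 9·1197 + 520
1197 = 2·520 + 157
520 = 3·157 + 49
157 = 3·49 + 10
49 = 4·10 + 9
10 = 1·9 + 1
9 = 9·1 + 0
The gcd is 1. Working backward:
1 = 10 − 9
1 = −49 + 5·10
1 = 5·157 − 16·49
1 = −16·520 + 53·157
1 = 53·1197 − 122·520
1 = −122·11293 + 1151·1197
1 = 1151·215764 − 21991·11293
So 11293·(-21991) ≡ 1 (mod 215764), and -21991 ≡ 193773 (mod 215764).

193773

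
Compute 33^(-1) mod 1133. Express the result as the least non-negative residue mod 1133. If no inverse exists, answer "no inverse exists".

Compute gcd(33, 1133):
1133 = 34*33 + 11
33 = 3*11 + 0
Since gcd = 11 > 1, 33 is not a unit mod 1133.

no inverse exists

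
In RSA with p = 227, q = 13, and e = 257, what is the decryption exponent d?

401

φ(n) = (p−1)(q−1) = 226·12 = 2712.
Need d with 257·d ≡ 1 (mod 2712). Apply the extended Euclidean algorithm:
2712 = 10*257 + 142
257 = 1*142 + 115
142 = 1*115 + 27
115 = 4*27 + 7
27 = 3*7 + 6
7 = 1*6 + 1
6 = 6*1 + 0
Back-substitute:
1 = 7 − 6
1 = −27 + 4·7
1 = 4·115 − 17·27
1 = −17·142 + 21·115
1 = 21·257 − 38·142
1 = −38·2712 + 401·257
So 257·401 ≡ 1 (mod 2712), hence d = 401.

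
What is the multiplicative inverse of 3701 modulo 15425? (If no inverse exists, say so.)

Extended Euclidean algorithm:
15425 = 4*3701 + 621
3701 = 5*621 + 596
621 = 1*596 + 25
596 = 23*25 + 21
25 = 1*21 + 4
21 = 5*4 + 1
4 = 4*1 + 0
Since gcd(3701, 15425) = 1, back-substitute to write 1 as a combination:
1 = 21 − 5·4
1 = −5·25 + 6·21
1 = 6·596 − 143·25
1 = −143·621 + 149·596
1 = 149·3701 − 888·621
1 = −888·15425 + 3701·3701
So 3701·3701 ≡ 1 (mod 15425).

3701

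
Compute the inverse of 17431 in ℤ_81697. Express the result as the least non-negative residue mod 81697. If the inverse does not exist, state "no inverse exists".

Extended Euclidean algorithm:
81697 = 4*17431 + 11973
17431 = 1*11973 + 5458
11973 = 2*5458 + 1057
5458 = 5*1057 + 173
1057 = 6*173 + 19
173 = 9*19 + 2
19 = 9*2 + 1
2 = 2*1 + 0
gcd = 1, so the inverse exists. Back-substitute:
1 = 19 − 9·2
1 = −9·173 + 82·19
1 = 82·1057 − 501·173
1 = −501·5458 + 2587·1057
1 = 2587·11973 − 5675·5458
1 = −5675·17431 + 8262·11973
1 = 8262·81697 − 38723·17431
Hence 17431⁻¹ ≡ -38723 ≡ 42974 (mod 81697).

42974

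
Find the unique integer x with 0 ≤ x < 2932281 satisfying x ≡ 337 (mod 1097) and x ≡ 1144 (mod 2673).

1129150

Write x = 337 + 1097·k. Then 1097·k ≡ 1144 − 337 ≡ 807 (mod 2673).
Need 1097⁻¹ mod 2673. Extended Euclid on (2673, 1097):
2673 = 2*1097 + 479
1097 = 2*479 + 139
479 = 3*139 + 62
139 = 2*62 + 15
62 = 4*15 + 2
15 = 7*2 + 1
2 = 2*1 + 0
Back-substitute:
1 = 15 − 7·2
1 = −7·62 + 29·15
1 = 29·139 − 65·62
1 = −65·479 + 224·139
1 = 224·1097 − 513·479
1 = −513·2673 + 1250·1097
1097⁻¹ ≡ 1250 (mod 2673), so k ≡ 1250·807 ≡ 1029 (mod 2673).
x = 337 + 1097·1029 = 1129150.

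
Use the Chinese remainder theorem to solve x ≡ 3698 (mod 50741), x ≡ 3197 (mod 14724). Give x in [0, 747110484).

Write x = 3698 + 50741·k. Then 50741·k ≡ 3197 − 3698 ≡ 14223 (mod 14724).
Need 50741⁻¹ mod 14724. Extended Euclid on (14724, 6569):
14724 = 2·6569 + 1586
6569 = 4·1586 + 225
1586 = 7·225 + 11
225 = 20·11 + 5
11 = 2·5 + 1
5 = 5·1 + 0
Back-substitute:
1 = 11 − 2·5
1 = −2·225 + 41·11
1 = 41·1586 − 289·225
1 = −289·6569 + 1197·1586
1 = 1197·14724 − 2683·6569
50741⁻¹ ≡ 12041 (mod 14724), so k ≡ 12041·14223 ≡ 4299 (mod 14724).
x = 3698 + 50741·4299 = 218139257.

218139257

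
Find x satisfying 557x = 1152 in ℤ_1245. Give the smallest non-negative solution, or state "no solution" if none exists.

First find gcd(557, 1245):
1245 = 2×557 + 131
557 = 4×131 + 33
131 = 3×33 + 32
33 = 1×32 + 1
32 = 32×1 + 0
gcd = 1, so a unique solution mod 1245 exists.
Back-substitute for the Bézout coefficients:
1 = 33 − 32
1 = −131 + 4·33
1 = 4·557 − 17·131
1 = −17·1245 + 38·557
So 557·(38) ≡ 1 (mod 1245), giving 557⁻¹ ≡ 38.
x ≡ 557⁻¹·1152 ≡ 38·1152 ≡ 201 (mod 1245).

201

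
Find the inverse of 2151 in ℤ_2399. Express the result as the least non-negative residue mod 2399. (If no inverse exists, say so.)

Apply the Euclidean algorithm to 2399 and 2151:
2399 = 1·2151 + 248
2151 = 8·248 + 167
248 = 1·167 + 81
167 = 2·81 + 5
81 = 16·5 + 1
5 = 5·1 + 0
The gcd is 1. Working backward:
1 = 81 − 16·5
1 = −16·167 + 33·81
1 = 33·248 − 49·167
1 = −49·2151 + 425·248
1 = 425·2399 − 474·2151
So 2151·(-474) ≡ 1 (mod 2399), and -474 ≡ 1925 (mod 2399).

1925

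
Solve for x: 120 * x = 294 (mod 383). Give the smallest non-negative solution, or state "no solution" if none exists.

First find gcd(120, 383):
383 = 3×120 + 23
120 = 5×23 + 5
23 = 4×5 + 3
5 = 1×3 + 2
3 = 1×2 + 1
2 = 2×1 + 0
gcd = 1, so a unique solution mod 383 exists.
Back-substitute for the Bézout coefficients:
1 = 3 − 2
1 = −5 + 2·3
1 = 2·23 − 9·5
1 = −9·120 + 47·23
1 = 47·383 − 150·120
So 120·(-150) ≡ 1 (mod 383), giving 120⁻¹ ≡ 233.
x ≡ 120⁻¹·294 ≡ 233·294 ≡ 328 (mod 383).

328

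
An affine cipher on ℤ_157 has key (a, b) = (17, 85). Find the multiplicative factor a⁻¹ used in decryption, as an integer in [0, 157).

37

Apply the Euclidean algorithm to 157 and 17:
157 = 9·17 + 4
17 = 4·4 + 1
4 = 4·1 + 0
The gcd is 1. Working backward:
1 = 17 − 4·4
1 = −4·157 + 37·17
So 17·37 ≡ 1 (mod 157).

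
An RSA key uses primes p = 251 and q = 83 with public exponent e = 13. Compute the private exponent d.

φ(n) = (p−1)(q−1) = 250·82 = 20500.
Need d with 13·d ≡ 1 (mod 20500). Apply the extended Euclidean algorithm:
20500 = 1576*13 + 12
13 = 1*12 + 1
12 = 12*1 + 0
Back-substitute:
1 = 13 − 12
1 = −20500 + 1577·13
So 13·1577 ≡ 1 (mod 20500), hence d = 1577.

1577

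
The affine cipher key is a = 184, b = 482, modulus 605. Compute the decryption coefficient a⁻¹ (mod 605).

gcd(605, 184) by repeated division:
605 = 3·184 + 53
184 = 3·53 + 25
53 = 2·25 + 3
25 = 8·3 + 1
3 = 3·1 + 0
Since gcd(184, 605) = 1, back-substitute to write 1 as a combination:
1 = 25 − 8·3
1 = −8·53 + 17·25
1 = 17·184 − 59·53
1 = −59·605 + 194·184
So 184·194 ≡ 1 (mod 605).

194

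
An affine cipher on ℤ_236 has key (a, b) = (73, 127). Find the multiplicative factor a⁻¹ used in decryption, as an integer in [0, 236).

Extended Euclidean algorithm:
236 = 3*73 + 17
73 = 4*17 + 5
17 = 3*5 + 2
5 = 2*2 + 1
2 = 2*1 + 0
gcd = 1, so the inverse exists. Back-substitute:
1 = 5 − 2·2
1 = −2·17 + 7·5
1 = 7·73 − 30·17
1 = −30·236 + 97·73
So 73·97 ≡ 1 (mod 236).

97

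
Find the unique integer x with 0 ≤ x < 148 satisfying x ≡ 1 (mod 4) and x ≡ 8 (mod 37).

45

Write x = 1 + 4·k. Then 4·k ≡ 8 − 1 ≡ 7 (mod 37).
Need 4⁻¹ mod 37. Extended Euclid on (37, 4):
37 = 9×4 + 1
4 = 4×1 + 0
Back-substitute:
1 = 37 − 9·4
4⁻¹ ≡ 28 (mod 37), so k ≡ 28·7 ≡ 11 (mod 37).
x = 1 + 4·11 = 45.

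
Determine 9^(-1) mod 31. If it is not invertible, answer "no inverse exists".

gcd(31, 9) by repeated division:
31 = 3·9 + 4
9 = 2·4 + 1
4 = 4·1 + 0
gcd = 1, so the inverse exists. Back-substitute:
1 = 9 − 2·4
1 = −2·31 + 7·9
So 9·7 ≡ 1 (mod 31).

7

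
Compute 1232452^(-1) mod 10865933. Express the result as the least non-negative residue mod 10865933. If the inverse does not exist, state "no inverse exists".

no inverse exists

Euclidean algorithm on 10865933, 1232452:
10865933 = 8×1232452 + 1006317
1232452 = 1×1006317 + 226135
1006317 = 4×226135 + 101777
226135 = 2×101777 + 22581
101777 = 4×22581 + 11453
22581 = 1×11453 + 11128
11453 = 1×11128 + 325
11128 = 34×325 + 78
325 = 4×78 + 13
78 = 6×13 + 0
Since gcd = 13 > 1, 1232452 is not a unit mod 10865933.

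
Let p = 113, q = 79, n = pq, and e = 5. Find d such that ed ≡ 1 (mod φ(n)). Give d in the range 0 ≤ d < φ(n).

6989

φ(n) = (p−1)(q−1) = 112·78 = 8736.
Need d with 5·d ≡ 1 (mod 8736). Apply the extended Euclidean algorithm:
8736 = 1747·5 + 1
5 = 5·1 + 0
Back-substitute:
1 = 8736 − 1747·5
So 5·(-1747) ≡ 1 (mod 8736), hence d ≡ -1747 ≡ 6989 (mod 8736).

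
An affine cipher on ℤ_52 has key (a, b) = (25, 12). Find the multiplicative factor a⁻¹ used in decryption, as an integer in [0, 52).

Extended Euclidean algorithm:
52 = 2×25 + 2
25 = 12×2 + 1
2 = 2×1 + 0
gcd = 1, so the inverse exists. Back-substitute:
1 = 25 − 12·2
1 = −12·52 + 25·25
So 25·25 ≡ 1 (mod 52).

25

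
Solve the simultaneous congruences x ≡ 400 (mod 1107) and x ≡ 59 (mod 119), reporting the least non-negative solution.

103351

Write x = 400 + 1107·k. Then 1107·k ≡ 59 − 400 ≡ 16 (mod 119).
Need 1107⁻¹ mod 119. Extended Euclid on (119, 36):
119 = 3·36 + 11
36 = 3·11 + 3
11 = 3·3 + 2
3 = 1·2 + 1
2 = 2·1 + 0
Back-substitute:
1 = 3 − 2
1 = −11 + 4·3
1 = 4·36 − 13·11
1 = −13·119 + 43·36
1107⁻¹ ≡ 43 (mod 119), so k ≡ 43·16 ≡ 93 (mod 119).
x = 400 + 1107·93 = 103351.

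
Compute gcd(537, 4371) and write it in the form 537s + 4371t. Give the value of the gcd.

3

Apply Euclid's algorithm to 4371 and 537:
4371 = 8·537 + 75
537 = 7·75 + 12
75 = 6·12 + 3
12 = 4·3 + 0
gcd(537, 4371) = 3.
Express as a combination:
3 = 75 − 6·12
3 = −6·537 + 43·75
3 = 43·4371 − 350·537
So 3 = (43)·4371 + (-350)·537.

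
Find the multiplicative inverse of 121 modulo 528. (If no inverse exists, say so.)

no inverse exists

Euclidean algorithm on 528, 121:
528 = 4×121 + 44
121 = 2×44 + 33
44 = 1×33 + 11
33 = 3×11 + 0
The gcd is 11, not 1, hence no inverse exists.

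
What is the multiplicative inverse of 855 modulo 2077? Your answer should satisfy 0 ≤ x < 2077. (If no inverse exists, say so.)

515

Extended Euclidean algorithm:
2077 = 2*855 + 367
855 = 2*367 + 121
367 = 3*121 + 4
121 = 30*4 + 1
4 = 4*1 + 0
Since gcd(855, 2077) = 1, back-substitute to write 1 as a combination:
1 = 121 − 30·4
1 = −30·367 + 91·121
1 = 91·855 − 212·367
1 = −212·2077 + 515·855
So 855·515 ≡ 1 (mod 2077).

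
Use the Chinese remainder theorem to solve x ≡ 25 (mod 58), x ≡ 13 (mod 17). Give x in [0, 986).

Write x = 25 + 58·k. Then 58·k ≡ 13 − 25 ≡ 5 (mod 17).
Need 58⁻¹ mod 17. Extended Euclid on (17, 7):
17 = 2·7 + 3
7 = 2·3 + 1
3 = 3·1 + 0
Back-substitute:
1 = 7 − 2·3
1 = −2·17 + 5·7
58⁻¹ ≡ 5 (mod 17), so k ≡ 5·5 ≡ 8 (mod 17).
x = 25 + 58·8 = 489.

489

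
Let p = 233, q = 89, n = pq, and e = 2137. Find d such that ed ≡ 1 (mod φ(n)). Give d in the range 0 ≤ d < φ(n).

19881

φ(n) = (p−1)(q−1) = 232·88 = 20416.
Need d with 2137·d ≡ 1 (mod 20416). Apply the extended Euclidean algorithm:
20416 = 9·2137 + 1183
2137 = 1·1183 + 954
1183 = 1·954 + 229
954 = 4·229 + 38
229 = 6·38 + 1
38 = 38·1 + 0
Back-substitute:
1 = 229 − 6·38
1 = −6·954 + 25·229
1 = 25·1183 − 31·954
1 = −31·2137 + 56·1183
1 = 56·20416 − 535·2137
So 2137·(-535) ≡ 1 (mod 20416), hence d ≡ -535 ≡ 19881 (mod 20416).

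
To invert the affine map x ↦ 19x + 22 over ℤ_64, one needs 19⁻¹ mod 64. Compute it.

27

gcd(64, 19) by repeated division:
64 = 3×19 + 7
19 = 2×7 + 5
7 = 1×5 + 2
5 = 2×2 + 1
2 = 2×1 + 0
The gcd is 1. Working backward:
1 = 5 − 2·2
1 = −2·7 + 3·5
1 = 3·19 − 8·7
1 = −8·64 + 27·19
So 19·27 ≡ 1 (mod 64).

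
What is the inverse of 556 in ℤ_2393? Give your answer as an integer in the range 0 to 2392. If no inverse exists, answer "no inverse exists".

Run Euclid on (2393, 556):
2393 = 4*556 + 169
556 = 3*169 + 49
169 = 3*49 + 22
49 = 2*22 + 5
22 = 4*5 + 2
5 = 2*2 + 1
2 = 2*1 + 0
The gcd is 1. Working backward:
1 = 5 − 2·2
1 = −2·22 + 9·5
1 = 9·49 − 20·22
1 = −20·169 + 69·49
1 = 69·556 − 227·169
1 = −227·2393 + 977·556
So 556·977 ≡ 1 (mod 2393).

977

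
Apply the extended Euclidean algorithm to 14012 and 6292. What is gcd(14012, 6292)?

4

Repeated division:
14012 = 2×6292 + 1428
6292 = 4×1428 + 580
1428 = 2×580 + 268
580 = 2×268 + 44
268 = 6×44 + 4
44 = 11×4 + 0
gcd(14012, 6292) = 4.
Express as a combination:
4 = 268 − 6·44
4 = −6·580 + 13·268
4 = 13·1428 − 32·580
4 = −32·6292 + 141·1428
4 = 141·14012 − 314·6292
So 4 = (141)·14012 + (-314)·6292.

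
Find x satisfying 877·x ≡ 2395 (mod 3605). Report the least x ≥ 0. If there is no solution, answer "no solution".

First find gcd(877, 3605):
3605 = 4·877 + 97
877 = 9·97 + 4
97 = 24·4 + 1
4 = 4·1 + 0
gcd = 1, so a unique solution mod 3605 exists.
Back-substitute for the Bézout coefficients:
1 = 97 − 24·4
1 = −24·877 + 217·97
1 = 217·3605 − 892·877
So 877·(-892) ≡ 1 (mod 3605), giving 877⁻¹ ≡ 2713.
x ≡ 877⁻¹·2395 ≡ 2713·2395 ≡ 1425 (mod 3605).

1425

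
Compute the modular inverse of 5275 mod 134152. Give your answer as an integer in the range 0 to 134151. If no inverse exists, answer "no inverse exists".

43539

Apply the Euclidean algorithm to 134152 and 5275:
134152 = 25·5275 + 2277
5275 = 2·2277 + 721
2277 = 3·721 + 114
721 = 6·114 + 37
114 = 3·37 + 3
37 = 12·3 + 1
3 = 3·1 + 0
Since gcd(5275, 134152) = 1, back-substitute to write 1 as a combination:
1 = 37 − 12·3
1 = −12·114 + 37·37
1 = 37·721 − 234·114
1 = −234·2277 + 739·721
1 = 739·5275 − 1712·2277
1 = −1712·134152 + 43539·5275
So 5275·43539 ≡ 1 (mod 134152).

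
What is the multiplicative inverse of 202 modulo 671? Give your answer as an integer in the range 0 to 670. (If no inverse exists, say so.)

289

Run Euclid on (671, 202):
671 = 3·202 + 65
202 = 3·65 + 7
65 = 9·7 + 2
7 = 3·2 + 1
2 = 2·1 + 0
The gcd is 1. Working backward:
1 = 7 − 3·2
1 = −3·65 + 28·7
1 = 28·202 − 87·65
1 = −87·671 + 289·202
So 202·289 ≡ 1 (mod 671).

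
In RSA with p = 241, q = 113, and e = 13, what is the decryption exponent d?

φ(n) = (p−1)(q−1) = 240·112 = 26880.
Need d with 13·d ≡ 1 (mod 26880). Apply the extended Euclidean algorithm:
26880 = 2067×13 + 9
13 = 1×9 + 4
9 = 2×4 + 1
4 = 4×1 + 0
Back-substitute:
1 = 9 − 2·4
1 = −2·13 + 3·9
1 = 3·26880 − 6203·13
So 13·(-6203) ≡ 1 (mod 26880), hence d ≡ -6203 ≡ 20677 (mod 26880).

20677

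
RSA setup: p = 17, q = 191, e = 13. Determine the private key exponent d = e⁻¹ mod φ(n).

1637

φ(n) = (p−1)(q−1) = 16·190 = 3040.
Need d with 13·d ≡ 1 (mod 3040). Apply the extended Euclidean algorithm:
3040 = 233·13 + 11
13 = 1·11 + 2
11 = 5·2 + 1
2 = 2·1 + 0
Back-substitute:
1 = 11 − 5·2
1 = −5·13 + 6·11
1 = 6·3040 − 1403·13
So 13·(-1403) ≡ 1 (mod 3040), hence d ≡ -1403 ≡ 1637 (mod 3040).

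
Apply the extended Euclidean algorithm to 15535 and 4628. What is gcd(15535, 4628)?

Repeated division:
15535 = 3*4628 + 1651
4628 = 2*1651 + 1326
1651 = 1*1326 + 325
1326 = 4*325 + 26
325 = 12*26 + 13
26 = 2*13 + 0
gcd(15535, 4628) = 13.
Express as a combination:
13 = 325 − 12·26
13 = −12·1326 + 49·325
13 = 49·1651 − 61·1326
13 = −61·4628 + 171·1651
13 = 171·15535 − 574·4628
So 13 = (171)·15535 + (-574)·4628.

13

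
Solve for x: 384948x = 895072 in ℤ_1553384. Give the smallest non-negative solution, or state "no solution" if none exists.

First find gcd(384948, 1553384):
1553384 = 4×384948 + 13592
384948 = 28×13592 + 4372
13592 = 3×4372 + 476
4372 = 9×476 + 88
476 = 5×88 + 36
88 = 2×36 + 16
36 = 2×16 + 4
16 = 4×4 + 0
gcd = 4 and 4 | 895072, so solutions exist. Divide through by 4: 96237x ≡ 223768 (mod 388346).
Now find 96237⁻¹ mod 388346:
388346 = 4*96237 + 3398
96237 = 28*3398 + 1093
3398 = 3*1093 + 119
1093 = 9*119 + 22
119 = 5*22 + 9
22 = 2*9 + 4
9 = 2*4 + 1
4 = 4*1 + 0
Back-substitute:
1 = 9 − 2·4
1 = −2·22 + 5·9
1 = 5·119 − 27·22
1 = −27·1093 + 248·119
1 = 248·3398 − 771·1093
1 = −771·96237 + 21836·3398
1 = 21836·388346 − 88115·96237
So 96237·(-88115) ≡ 1 (mod 388346), i.e. 96237⁻¹ ≡ 300231.
Then x ≡ 300231·223768 ≡ 174138 (mod 388346); the smallest non-negative solution is x = 174138.

174138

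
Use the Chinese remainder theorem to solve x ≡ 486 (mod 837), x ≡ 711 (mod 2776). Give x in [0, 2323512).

Write x = 486 + 837·k. Then 837·k ≡ 711 − 486 ≡ 225 (mod 2776).
Need 837⁻¹ mod 2776. Extended Euclid on (2776, 837):
2776 = 3×837 + 265
837 = 3×265 + 42
265 = 6×42 + 13
42 = 3×13 + 3
13 = 4×3 + 1
3 = 3×1 + 0
Back-substitute:
1 = 13 − 4·3
1 = −4·42 + 13·13
1 = 13·265 − 82·42
1 = −82·837 + 259·265
1 = 259·2776 − 859·837
837⁻¹ ≡ 1917 (mod 2776), so k ≡ 1917·225 ≡ 1045 (mod 2776).
x = 486 + 837·1045 = 875151.

875151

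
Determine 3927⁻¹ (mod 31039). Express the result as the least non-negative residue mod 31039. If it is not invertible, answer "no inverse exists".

Run Euclid on (31039, 3927):
31039 = 7×3927 + 3550
3927 = 1×3550 + 377
3550 = 9×377 + 157
377 = 2×157 + 63
157 = 2×63 + 31
63 = 2×31 + 1
31 = 31×1 + 0
Since gcd(3927, 31039) = 1, back-substitute to write 1 as a combination:
1 = 63 − 2·31
1 = −2·157 + 5·63
1 = 5·377 − 12·157
1 = −12·3550 + 113·377
1 = 113·3927 − 125·3550
1 = −125·31039 + 988·3927
So 3927·988 ≡ 1 (mod 31039).

988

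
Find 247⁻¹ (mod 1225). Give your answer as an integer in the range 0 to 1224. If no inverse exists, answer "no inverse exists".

858

Apply the Euclidean algorithm to 1225 and 247:
1225 = 4·247 + 237
247 = 1·237 + 10
237 = 23·10 + 7
10 = 1·7 + 3
7 = 2·3 + 1
3 = 3·1 + 0
gcd = 1, so the inverse exists. Back-substitute:
1 = 7 − 2·3
1 = −2·10 + 3·7
1 = 3·237 − 71·10
1 = −71·247 + 74·237
1 = 74·1225 − 367·247
So 247·(-367) ≡ 1 (mod 1225), and -367 ≡ 858 (mod 1225).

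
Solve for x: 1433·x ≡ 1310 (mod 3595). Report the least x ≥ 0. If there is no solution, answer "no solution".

First find gcd(1433, 3595):
3595 = 2*1433 + 729
1433 = 1*729 + 704
729 = 1*704 + 25
704 = 28*25 + 4
25 = 6*4 + 1
4 = 4*1 + 0
gcd = 1, so a unique solution mod 3595 exists.
Back-substitute for the Bézout coefficients:
1 = 25 − 6·4
1 = −6·704 + 169·25
1 = 169·729 − 175·704
1 = −175·1433 + 344·729
1 = 344·3595 − 863·1433
So 1433·(-863) ≡ 1 (mod 3595), giving 1433⁻¹ ≡ 2732.
x ≡ 1433⁻¹·1310 ≡ 2732·1310 ≡ 1895 (mod 3595).

1895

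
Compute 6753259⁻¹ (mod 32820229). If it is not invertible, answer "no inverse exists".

Extended Euclidean algorithm:
32820229 = 4×6753259 + 5807193
6753259 = 1×5807193 + 946066
5807193 = 6×946066 + 130797
946066 = 7×130797 + 30487
130797 = 4×30487 + 8849
30487 = 3×8849 + 3940
8849 = 2×3940 + 969
3940 = 4×969 + 64
969 = 15×64 + 9
64 = 7×9 + 1
9 = 9×1 + 0
Since gcd(6753259, 32820229) = 1, back-substitute to write 1 as a combination:
1 = 64 − 7·9
1 = −7·969 + 106·64
1 = 106·3940 − 431·969
1 = −431·8849 + 968·3940
1 = 968·30487 − 3335·8849
1 = −3335·130797 + 14308·30487
1 = 14308·946066 − 103491·130797
1 = −103491·5807193 + 635254·946066
1 = 635254·6753259 − 738745·5807193
1 = −738745·32820229 + 3590234·6753259
So 6753259·3590234 ≡ 1 (mod 32820229).

3590234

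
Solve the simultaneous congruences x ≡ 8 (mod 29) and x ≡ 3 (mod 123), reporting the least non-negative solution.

Write x = 8 + 29·k. Then 29·k ≡ 3 − 8 ≡ 118 (mod 123).
Need 29⁻¹ mod 123. Extended Euclid on (123, 29):
123 = 4*29 + 7
29 = 4*7 + 1
7 = 7*1 + 0
Back-substitute:
1 = 29 − 4·7
1 = −4·123 + 17·29
29⁻¹ ≡ 17 (mod 123), so k ≡ 17·118 ≡ 38 (mod 123).
x = 8 + 29·38 = 1110.

1110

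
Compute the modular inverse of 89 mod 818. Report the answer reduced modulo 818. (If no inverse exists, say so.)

gcd(818, 89) by repeated division:
818 = 9·89 + 17
89 = 5·17 + 4
17 = 4·4 + 1
4 = 4·1 + 0
Since gcd(89, 818) = 1, back-substitute to write 1 as a combination:
1 = 17 − 4·4
1 = −4·89 + 21·17
1 = 21·818 − 193·89
So 89·(-193) ≡ 1 (mod 818), and -193 ≡ 625 (mod 818).

625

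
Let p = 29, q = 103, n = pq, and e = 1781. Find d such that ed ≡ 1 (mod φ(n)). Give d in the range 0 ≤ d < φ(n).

φ(n) = (p−1)(q−1) = 28·102 = 2856.
Need d with 1781·d ≡ 1 (mod 2856). Apply the extended Euclidean algorithm:
2856 = 1×1781 + 1075
1781 = 1×1075 + 706
1075 = 1×706 + 369
706 = 1×369 + 337
369 = 1×337 + 32
337 = 10×32 + 17
32 = 1×17 + 15
17 = 1×15 + 2
15 = 7×2 + 1
2 = 2×1 + 0
Back-substitute:
1 = 15 − 7·2
1 = −7·17 + 8·15
1 = 8·32 − 15·17
1 = −15·337 + 158·32
1 = 158·369 − 173·337
1 = −173·706 + 331·369
1 = 331·1075 − 504·706
1 = −504·1781 + 835·1075
1 = 835·2856 − 1339·1781
So 1781·(-1339) ≡ 1 (mod 2856), hence d ≡ -1339 ≡ 1517 (mod 2856).

1517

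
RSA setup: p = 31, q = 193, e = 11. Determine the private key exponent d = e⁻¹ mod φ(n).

φ(n) = (p−1)(q−1) = 30·192 = 5760.
Need d with 11·d ≡ 1 (mod 5760). Apply the extended Euclidean algorithm:
5760 = 523*11 + 7
11 = 1*7 + 4
7 = 1*4 + 3
4 = 1*3 + 1
3 = 3*1 + 0
Back-substitute:
1 = 4 − 3
1 = −7 + 2·4
1 = 2·11 − 3·7
1 = −3·5760 + 1571·11
So 11·1571 ≡ 1 (mod 5760), hence d = 1571.

1571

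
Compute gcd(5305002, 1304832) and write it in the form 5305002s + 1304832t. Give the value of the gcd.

Apply Euclid's algorithm to 5305002 and 1304832:
5305002 = 4×1304832 + 85674
1304832 = 15×85674 + 19722
85674 = 4×19722 + 6786
19722 = 2×6786 + 6150
6786 = 1×6150 + 636
6150 = 9×636 + 426
636 = 1×426 + 210
426 = 2×210 + 6
210 = 35×6 + 0
gcd(5305002, 1304832) = 6.
Working backward:
6 = 426 − 2·210
6 = −2·636 + 3·426
6 = 3·6150 − 29·636
6 = −29·6786 + 32·6150
6 = 32·19722 − 93·6786
6 = −93·85674 + 404·19722
6 = 404·1304832 − 6153·85674
6 = −6153·5305002 + 25016·1304832
So 6 = (-6153)·5305002 + (25016)·1304832.

6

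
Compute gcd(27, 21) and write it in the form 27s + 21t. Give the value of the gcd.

Apply Euclid's algorithm to 27 and 21:
27 = 1·21 + 6
21 = 3·6 + 3
6 = 2·3 + 0
gcd(27, 21) = 3.
Working backward:
3 = 21 − 3·6
3 = −3·27 + 4·21
So 3 = (-3)·27 + (4)·21.

3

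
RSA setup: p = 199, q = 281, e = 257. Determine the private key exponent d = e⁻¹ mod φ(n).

5393

φ(n) = (p−1)(q−1) = 198·280 = 55440.
Need d with 257·d ≡ 1 (mod 55440). Apply the extended Euclidean algorithm:
55440 = 215×257 + 185
257 = 1×185 + 72
185 = 2×72 + 41
72 = 1×41 + 31
41 = 1×31 + 10
31 = 3×10 + 1
10 = 10×1 + 0
Back-substitute:
1 = 31 − 3·10
1 = −3·41 + 4·31
1 = 4·72 − 7·41
1 = −7·185 + 18·72
1 = 18·257 − 25·185
1 = −25·55440 + 5393·257
So 257·5393 ≡ 1 (mod 55440), hence d = 5393.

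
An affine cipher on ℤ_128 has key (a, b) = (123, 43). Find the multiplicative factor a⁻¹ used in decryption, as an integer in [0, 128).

gcd(128, 123) by repeated division:
128 = 1·123 + 5
123 = 24·5 + 3
5 = 1·3 + 2
3 = 1·2 + 1
2 = 2·1 + 0
Since gcd(123, 128) = 1, back-substitute to write 1 as a combination:
1 = 3 − 2
1 = −5 + 2·3
1 = 2·123 − 49·5
1 = −49·128 + 51·123
So 123·51 ≡ 1 (mod 128).

51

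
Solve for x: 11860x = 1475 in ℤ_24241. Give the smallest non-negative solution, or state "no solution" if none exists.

20327

First find gcd(11860, 24241):
24241 = 2·11860 + 521
11860 = 22·521 + 398
521 = 1·398 + 123
398 = 3·123 + 29
123 = 4·29 + 7
29 = 4·7 + 1
7 = 7·1 + 0
gcd = 1, so a unique solution mod 24241 exists.
Back-substitute for the Bézout coefficients:
1 = 29 − 4·7
1 = −4·123 + 17·29
1 = 17·398 − 55·123
1 = −55·521 + 72·398
1 = 72·11860 − 1639·521
1 = −1639·24241 + 3350·11860
So 11860·(3350) ≡ 1 (mod 24241), giving 11860⁻¹ ≡ 3350.
x ≡ 11860⁻¹·1475 ≡ 3350·1475 ≡ 20327 (mod 24241).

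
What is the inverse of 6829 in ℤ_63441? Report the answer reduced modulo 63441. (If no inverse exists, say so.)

1570

Apply the Euclidean algorithm to 63441 and 6829:
63441 = 9·6829 + 1980
6829 = 3·1980 + 889
1980 = 2·889 + 202
889 = 4·202 + 81
202 = 2·81 + 40
81 = 2·40 + 1
40 = 40·1 + 0
The gcd is 1. Working backward:
1 = 81 − 2·40
1 = −2·202 + 5·81
1 = 5·889 − 22·202
1 = −22·1980 + 49·889
1 = 49·6829 − 169·1980
1 = −169·63441 + 1570·6829
So 6829·1570 ≡ 1 (mod 63441).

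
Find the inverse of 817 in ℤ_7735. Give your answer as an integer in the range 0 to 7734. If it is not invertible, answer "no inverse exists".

Extended Euclidean algorithm:
7735 = 9×817 + 382
817 = 2×382 + 53
382 = 7×53 + 11
53 = 4×11 + 9
11 = 1×9 + 2
9 = 4×2 + 1
2 = 2×1 + 0
Since gcd(817, 7735) = 1, back-substitute to write 1 as a combination:
1 = 9 − 4·2
1 = −4·11 + 5·9
1 = 5·53 − 24·11
1 = −24·382 + 173·53
1 = 173·817 − 370·382
1 = −370·7735 + 3503·817
So 817·3503 ≡ 1 (mod 7735).

3503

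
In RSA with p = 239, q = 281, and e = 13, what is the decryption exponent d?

30757

φ(n) = (p−1)(q−1) = 238·280 = 66640.
Need d with 13·d ≡ 1 (mod 66640). Apply the extended Euclidean algorithm:
66640 = 5126×13 + 2
13 = 6×2 + 1
2 = 2×1 + 0
Back-substitute:
1 = 13 − 6·2
1 = −6·66640 + 30757·13
So 13·30757 ≡ 1 (mod 66640), hence d = 30757.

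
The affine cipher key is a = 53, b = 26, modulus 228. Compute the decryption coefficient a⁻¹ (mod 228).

Extended Euclidean algorithm:
228 = 4*53 + 16
53 = 3*16 + 5
16 = 3*5 + 1
5 = 5*1 + 0
Since gcd(53, 228) = 1, back-substitute to write 1 as a combination:
1 = 16 − 3·5
1 = −3·53 + 10·16
1 = 10·228 − 43·53
Thus 53·(-43) ≡ 1 (mod 228); reducing, -43 mod 228 = 185.

185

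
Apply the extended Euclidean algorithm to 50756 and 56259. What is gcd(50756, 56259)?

1

Repeated division:
56259 = 1×50756 + 5503
50756 = 9×5503 + 1229
5503 = 4×1229 + 587
1229 = 2×587 + 55
587 = 10×55 + 37
55 = 1×37 + 18
37 = 2×18 + 1
18 = 18×1 + 0
gcd(50756, 56259) = 1.
Back-substituting:
1 = 37 − 2·18
1 = −2·55 + 3·37
1 = 3·587 − 32·55
1 = −32·1229 + 67·587
1 = 67·5503 − 300·1229
1 = −300·50756 + 2767·5503
1 = 2767·56259 − 3067·50756
So 1 = (2767)·56259 + (-3067)·50756.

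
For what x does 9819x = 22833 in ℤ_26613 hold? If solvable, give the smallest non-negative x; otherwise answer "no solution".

2691

First find gcd(9819, 26613):
26613 = 2*9819 + 6975
9819 = 1*6975 + 2844
6975 = 2*2844 + 1287
2844 = 2*1287 + 270
1287 = 4*270 + 207
270 = 1*207 + 63
207 = 3*63 + 18
63 = 3*18 + 9
18 = 2*9 + 0
gcd = 9 and 9 | 22833, so solutions exist. Divide through by 9: 1091x ≡ 2537 (mod 2957).
Now find 1091⁻¹ mod 2957:
2957 = 2·1091 + 775
1091 = 1·775 + 316
775 = 2·316 + 143
316 = 2·143 + 30
143 = 4·30 + 23
30 = 1·23 + 7
23 = 3·7 + 2
7 = 3·2 + 1
2 = 2·1 + 0
Back-substitute:
1 = 7 − 3·2
1 = −3·23 + 10·7
1 = 10·30 − 13·23
1 = −13·143 + 62·30
1 = 62·316 − 137·143
1 = −137·775 + 336·316
1 = 336·1091 − 473·775
1 = −473·2957 + 1282·1091
So 1091⁻¹ ≡ 1282 (mod 2957).
Then x ≡ 1282·2537 ≡ 2691 (mod 2957); the smallest non-negative solution is x = 2691.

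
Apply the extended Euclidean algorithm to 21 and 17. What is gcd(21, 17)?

Apply Euclid's algorithm to 21 and 17:
21 = 1*17 + 4
17 = 4*4 + 1
4 = 4*1 + 0
gcd(21, 17) = 1.
Working backward:
1 = 17 − 4·4
1 = −4·21 + 5·17
So 1 = (-4)·21 + (5)·17.

1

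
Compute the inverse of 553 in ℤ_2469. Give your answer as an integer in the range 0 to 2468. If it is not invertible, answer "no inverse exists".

gcd(2469, 553) by repeated division:
2469 = 4×553 + 257
553 = 2×257 + 39
257 = 6×39 + 23
39 = 1×23 + 16
23 = 1×16 + 7
16 = 2×7 + 2
7 = 3×2 + 1
2 = 2×1 + 0
Since gcd(553, 2469) = 1, back-substitute to write 1 as a combination:
1 = 7 − 3·2
1 = −3·16 + 7·7
1 = 7·23 − 10·16
1 = −10·39 + 17·23
1 = 17·257 − 112·39
1 = −112·553 + 241·257
1 = 241·2469 − 1076·553
So 553·(-1076) ≡ 1 (mod 2469), and -1076 ≡ 1393 (mod 2469).

1393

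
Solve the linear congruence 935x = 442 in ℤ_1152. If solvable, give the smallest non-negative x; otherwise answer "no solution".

First find gcd(935, 1152):
1152 = 1*935 + 217
935 = 4*217 + 67
217 = 3*67 + 16
67 = 4*16 + 3
16 = 5*3 + 1
3 = 3*1 + 0
gcd = 1, so a unique solution mod 1152 exists.
Back-substitute for the Bézout coefficients:
1 = 16 − 5·3
1 = −5·67 + 21·16
1 = 21·217 − 68·67
1 = −68·935 + 293·217
1 = 293·1152 − 361·935
So 935·(-361) ≡ 1 (mod 1152), giving 935⁻¹ ≡ 791.
x ≡ 935⁻¹·442 ≡ 791·442 ≡ 566 (mod 1152).

566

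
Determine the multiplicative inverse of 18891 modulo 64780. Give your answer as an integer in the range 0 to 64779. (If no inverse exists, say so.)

gcd(64780, 18891) by repeated division:
64780 = 3×18891 + 8107
18891 = 2×8107 + 2677
8107 = 3×2677 + 76
2677 = 35×76 + 17
76 = 4×17 + 8
17 = 2×8 + 1
8 = 8×1 + 0
gcd = 1, so the inverse exists. Back-substitute:
1 = 17 − 2·8
1 = −2·76 + 9·17
1 = 9·2677 − 317·76
1 = −317·8107 + 960·2677
1 = 960·18891 − 2237·8107
1 = −2237·64780 + 7671·18891
So 18891·7671 ≡ 1 (mod 64780).

7671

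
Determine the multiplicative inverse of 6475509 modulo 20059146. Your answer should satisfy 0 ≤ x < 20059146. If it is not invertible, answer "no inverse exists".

no inverse exists

Euclidean algorithm on 20059146, 6475509:
20059146 = 3·6475509 + 632619
6475509 = 10·632619 + 149319
632619 = 4·149319 + 35343
149319 = 4·35343 + 7947
35343 = 4·7947 + 3555
7947 = 2·3555 + 837
3555 = 4·837 + 207
837 = 4·207 + 9
207 = 23·9 + 0
Since gcd = 9 > 1, 6475509 is not a unit mod 20059146.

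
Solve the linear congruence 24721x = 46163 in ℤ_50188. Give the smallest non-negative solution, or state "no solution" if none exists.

First find gcd(24721, 50188):
50188 = 2×24721 + 746
24721 = 33×746 + 103
746 = 7×103 + 25
103 = 4×25 + 3
25 = 8×3 + 1
3 = 3×1 + 0
gcd = 1, so a unique solution mod 50188 exists.
Back-substitute for the Bézout coefficients:
1 = 25 − 8·3
1 = −8·103 + 33·25
1 = 33·746 − 239·103
1 = −239·24721 + 7920·746
1 = 7920·50188 − 16079·24721
So 24721·(-16079) ≡ 1 (mod 50188), giving 24721⁻¹ ≡ 34109.
x ≡ 24721⁻¹·46163 ≡ 34109·46163 ≡ 25643 (mod 50188).

25643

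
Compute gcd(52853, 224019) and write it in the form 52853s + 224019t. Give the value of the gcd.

Euclidean algorithm:
224019 = 4·52853 + 12607
52853 = 4·12607 + 2425
12607 = 5·2425 + 482
2425 = 5·482 + 15
482 = 32·15 + 2
15 = 7·2 + 1
2 = 2·1 + 0
gcd(52853, 224019) = 1.
Express as a combination:
1 = 15 − 7·2
1 = −7·482 + 225·15
1 = 225·2425 − 1132·482
1 = −1132·12607 + 5885·2425
1 = 5885·52853 − 24672·12607
1 = −24672·224019 + 104573·52853
So 1 = (-24672)·224019 + (104573)·52853.

1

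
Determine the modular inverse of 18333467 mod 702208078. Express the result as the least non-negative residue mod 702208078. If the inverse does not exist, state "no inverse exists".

544841599

Extended Euclidean algorithm:
702208078 = 38·18333467 + 5536332
18333467 = 3·5536332 + 1724471
5536332 = 3·1724471 + 362919
1724471 = 4·362919 + 272795
362919 = 1·272795 + 90124
272795 = 3·90124 + 2423
90124 = 37·2423 + 473
2423 = 5·473 + 58
473 = 8·58 + 9
58 = 6·9 + 4
9 = 2·4 + 1
4 = 4·1 + 0
The gcd is 1. Working backward:
1 = 9 − 2·4
1 = −2·58 + 13·9
1 = 13·473 − 106·58
1 = −106·2423 + 543·473
1 = 543·90124 − 20197·2423
1 = −20197·272795 + 61134·90124
1 = 61134·362919 − 81331·272795
1 = −81331·1724471 + 386458·362919
1 = 386458·5536332 − 1240705·1724471
1 = −1240705·18333467 + 4108573·5536332
1 = 4108573·702208078 − 157366479·18333467
So 18333467·(-157366479) ≡ 1 (mod 702208078), and -157366479 ≡ 544841599 (mod 702208078).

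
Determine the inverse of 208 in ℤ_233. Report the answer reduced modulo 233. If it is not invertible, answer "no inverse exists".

gcd(233, 208) by repeated division:
233 = 1*208 + 25
208 = 8*25 + 8
25 = 3*8 + 1
8 = 8*1 + 0
Since gcd(208, 233) = 1, back-substitute to write 1 as a combination:
1 = 25 − 3·8
1 = −3·208 + 25·25
1 = 25·233 − 28·208
Thus 208·(-28) ≡ 1 (mod 233); reducing, -28 mod 233 = 205.

205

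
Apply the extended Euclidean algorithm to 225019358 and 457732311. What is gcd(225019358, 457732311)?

1

Euclidean algorithm:
457732311 = 2*225019358 + 7693595
225019358 = 29*7693595 + 1905103
7693595 = 4*1905103 + 73183
1905103 = 26*73183 + 2345
73183 = 31*2345 + 488
2345 = 4*488 + 393
488 = 1*393 + 95
393 = 4*95 + 13
95 = 7*13 + 4
13 = 3*4 + 1
4 = 4*1 + 0
gcd(225019358, 457732311) = 1.
Back-substituting:
1 = 13 − 3·4
1 = −3·95 + 22·13
1 = 22·393 − 91·95
1 = −91·488 + 113·393
1 = 113·2345 − 543·488
1 = −543·73183 + 16946·2345
1 = 16946·1905103 − 441139·73183
1 = −441139·7693595 + 1781502·1905103
1 = 1781502·225019358 − 52104697·7693595
1 = −52104697·457732311 + 105990896·225019358
So 1 = (-52104697)·457732311 + (105990896)·225019358.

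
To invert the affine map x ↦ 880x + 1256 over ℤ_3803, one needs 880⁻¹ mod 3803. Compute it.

Apply the Euclidean algorithm to 3803 and 880:
3803 = 4×880 + 283
880 = 3×283 + 31
283 = 9×31 + 4
31 = 7×4 + 3
4 = 1×3 + 1
3 = 3×1 + 0
The gcd is 1. Working backward:
1 = 4 − 3
1 = −31 + 8·4
1 = 8·283 − 73·31
1 = −73·880 + 227·283
1 = 227·3803 − 981·880
Thus 880·(-981) ≡ 1 (mod 3803); reducing, -981 mod 3803 = 2822.

2822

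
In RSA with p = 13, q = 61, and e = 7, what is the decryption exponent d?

φ(n) = (p−1)(q−1) = 12·60 = 720.
Need d with 7·d ≡ 1 (mod 720). Apply the extended Euclidean algorithm:
720 = 102·7 + 6
7 = 1·6 + 1
6 = 6·1 + 0
Back-substitute:
1 = 7 − 6
1 = −720 + 103·7
So 7·103 ≡ 1 (mod 720), hence d = 103.

103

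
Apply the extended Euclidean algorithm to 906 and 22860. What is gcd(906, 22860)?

6

Euclidean algorithm:
22860 = 25×906 + 210
906 = 4×210 + 66
210 = 3×66 + 12
66 = 5×12 + 6
12 = 2×6 + 0
gcd(906, 22860) = 6.
Express as a combination:
6 = 66 − 5·12
6 = −5·210 + 16·66
6 = 16·906 − 69·210
6 = −69·22860 + 1741·906
So 6 = (-69)·22860 + (1741)·906.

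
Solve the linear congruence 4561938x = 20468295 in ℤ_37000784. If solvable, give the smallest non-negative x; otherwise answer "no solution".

gcd(4561938, 37000784):
37000784 = 8×4561938 + 505280
4561938 = 9×505280 + 14418
505280 = 35×14418 + 650
14418 = 22×650 + 118
650 = 5×118 + 60
118 = 1×60 + 58
60 = 1×58 + 2
58 = 29×2 + 0
gcd = 2, but 2 ∤ 20468295, so the congruence has no solution.

no solution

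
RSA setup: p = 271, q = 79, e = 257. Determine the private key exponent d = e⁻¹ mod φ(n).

φ(n) = (p−1)(q−1) = 270·78 = 21060.
Need d with 257·d ≡ 1 (mod 21060). Apply the extended Euclidean algorithm:
21060 = 81*257 + 243
257 = 1*243 + 14
243 = 17*14 + 5
14 = 2*5 + 4
5 = 1*4 + 1
4 = 4*1 + 0
Back-substitute:
1 = 5 − 4
1 = −14 + 3·5
1 = 3·243 − 52·14
1 = −52·257 + 55·243
1 = 55·21060 − 4507·257
So 257·(-4507) ≡ 1 (mod 21060), hence d ≡ -4507 ≡ 16553 (mod 21060).

16553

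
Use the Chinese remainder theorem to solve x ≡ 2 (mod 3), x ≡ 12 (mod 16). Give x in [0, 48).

Write x = 2 + 3·k. Then 3·k ≡ 12 − 2 ≡ 10 (mod 16).
Need 3⁻¹ mod 16. Extended Euclid on (16, 3):
16 = 5·3 + 1
3 = 3·1 + 0
Back-substitute:
1 = 16 − 5·3
3⁻¹ ≡ 11 (mod 16), so k ≡ 11·10 ≡ 14 (mod 16).
x = 2 + 3·14 = 44.

44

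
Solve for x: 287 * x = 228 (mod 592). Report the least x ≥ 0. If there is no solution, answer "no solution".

172

First find gcd(287, 592):
592 = 2*287 + 18
287 = 15*18 + 17
18 = 1*17 + 1
17 = 17*1 + 0
gcd = 1, so a unique solution mod 592 exists.
Back-substitute for the Bézout coefficients:
1 = 18 − 17
1 = −287 + 16·18
1 = 16·592 − 33·287
So 287·(-33) ≡ 1 (mod 592), giving 287⁻¹ ≡ 559.
x ≡ 287⁻¹·228 ≡ 559·228 ≡ 172 (mod 592).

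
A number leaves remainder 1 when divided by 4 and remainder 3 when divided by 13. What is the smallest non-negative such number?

29

Write x = 1 + 4·k. Then 4·k ≡ 3 − 1 ≡ 2 (mod 13).
Need 4⁻¹ mod 13. Extended Euclid on (13, 4):
13 = 3·4 + 1
4 = 4·1 + 0
Back-substitute:
1 = 13 − 3·4
4⁻¹ ≡ 10 (mod 13), so k ≡ 10·2 ≡ 7 (mod 13).
x = 1 + 4·7 = 29.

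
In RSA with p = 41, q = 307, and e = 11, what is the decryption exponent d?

4451

φ(n) = (p−1)(q−1) = 40·306 = 12240.
Need d with 11·d ≡ 1 (mod 12240). Apply the extended Euclidean algorithm:
12240 = 1112·11 + 8
11 = 1·8 + 3
8 = 2·3 + 2
3 = 1·2 + 1
2 = 2·1 + 0
Back-substitute:
1 = 3 − 2
1 = −8 + 3·3
1 = 3·11 − 4·8
1 = −4·12240 + 4451·11
So 11·4451 ≡ 1 (mod 12240), hence d = 4451.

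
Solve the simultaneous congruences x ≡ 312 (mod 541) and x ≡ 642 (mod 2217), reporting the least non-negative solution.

665742

Write x = 312 + 541·k. Then 541·k ≡ 642 − 312 ≡ 330 (mod 2217).
Need 541⁻¹ mod 2217. Extended Euclid on (2217, 541):
2217 = 4×541 + 53
541 = 10×53 + 11
53 = 4×11 + 9
11 = 1×9 + 2
9 = 4×2 + 1
2 = 2×1 + 0
Back-substitute:
1 = 9 − 4·2
1 = −4·11 + 5·9
1 = 5·53 − 24·11
1 = −24·541 + 245·53
1 = 245·2217 − 1004·541
541⁻¹ ≡ 1213 (mod 2217), so k ≡ 1213·330 ≡ 1230 (mod 2217).
x = 312 + 541·1230 = 665742.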